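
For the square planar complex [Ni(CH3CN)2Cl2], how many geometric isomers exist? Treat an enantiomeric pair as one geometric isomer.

2

In a square planar complex each vertex has one trans partner and two cis neighbours.
Working through the distinct placements yields 2 geometric isomers: CH3CN cis; CH3CN trans.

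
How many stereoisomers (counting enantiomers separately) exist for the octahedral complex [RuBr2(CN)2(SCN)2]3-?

In an octahedral complex each vertex has one trans partner and four cis neighbours.
The distinct arrangements are (5 in all): Br trans, CN trans, SCN trans; Br trans, CN cis, SCN cis; Br cis, CN cis, SCN trans; Br cis, CN cis, SCN cis (chiral); Br cis, CN trans, SCN cis.
One of these lacks any improper symmetry element and so occurs as an enantiomeric pair, giving 5 + 1 = 6 stereoisomers in total.

6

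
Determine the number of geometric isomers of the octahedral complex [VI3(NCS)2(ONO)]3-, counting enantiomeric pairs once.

3

An octahedron has six vertices in three trans pairs; every non-trans pair is cis.
There are 3 geometric isomers: I mer, NCS cis; I mer, NCS trans; I fac, NCS cis.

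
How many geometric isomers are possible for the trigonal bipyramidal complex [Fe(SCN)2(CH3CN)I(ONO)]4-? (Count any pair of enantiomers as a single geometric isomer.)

Exhaustive case analysis gives 7 geometric isomers.

7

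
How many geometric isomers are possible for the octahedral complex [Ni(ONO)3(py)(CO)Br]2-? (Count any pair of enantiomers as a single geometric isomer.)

4

Working through the distinct placements yields 4 geometric isomers: ONO mer (3 arrangements); ONO fac (chiral).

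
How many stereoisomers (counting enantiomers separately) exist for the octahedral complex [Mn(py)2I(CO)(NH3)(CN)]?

15

In an octahedral complex each vertex has one trans partner and four cis neighbours.
Placing the ligands in turn and identifying arrangements related by rotation or reflection leaves 9 distinct geometric isomers.
Of these, 6 lack any improper symmetry element and so occur as enantiomeric pairs, giving 9 + 6 = 15 stereoisomers in total.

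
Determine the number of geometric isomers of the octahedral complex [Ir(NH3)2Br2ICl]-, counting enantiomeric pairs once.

The six octahedral sites form three mutually perpendicular trans pairs.
There are 6 geometric isomers: NH3 trans, Br trans; NH3 cis, Br trans; NH3 trans, Br cis; NH3 cis, Br cis (3 arrangements, 2 chiral).

6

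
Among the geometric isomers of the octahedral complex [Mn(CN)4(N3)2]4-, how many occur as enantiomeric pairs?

In an octahedral complex each vertex has one trans partner and four cis neighbours.
The distinct arrangements are (2 in all): N3 trans; N3 cis.
Each arrangement has an internal mirror plane or centre of symmetry, so none is chiral.

0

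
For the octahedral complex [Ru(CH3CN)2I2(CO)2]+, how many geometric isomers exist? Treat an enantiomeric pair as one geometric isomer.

In an octahedral complex each vertex has one trans partner and four cis neighbours.
The distinct arrangements are (5 in all): CH3CN trans, I trans, CO trans; CH3CN trans, I cis, CO cis; CH3CN cis, I trans, CO cis; CH3CN cis, I cis, CO cis (chiral); CH3CN cis, I cis, CO trans.

5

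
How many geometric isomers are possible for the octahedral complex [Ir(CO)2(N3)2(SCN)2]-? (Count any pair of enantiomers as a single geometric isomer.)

5

In an octahedral complex each vertex has one trans partner and four cis neighbours.
There are 5 geometric isomers: CO trans, N3 trans, SCN trans; CO trans, N3 cis, SCN cis; CO cis, N3 cis, SCN trans; CO cis, N3 cis, SCN cis (chiral); CO cis, N3 trans, SCN cis.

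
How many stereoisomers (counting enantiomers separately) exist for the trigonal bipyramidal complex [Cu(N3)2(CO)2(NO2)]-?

6

A trigonal bipyramid has two axial and three equatorial sites, which are chemically inequivalent.
Exhaustive case analysis gives 5 geometric isomers.
One of these lacks any improper symmetry element and so occurs as an enantiomeric pair, giving 5 + 1 = 6 stereoisomers in total.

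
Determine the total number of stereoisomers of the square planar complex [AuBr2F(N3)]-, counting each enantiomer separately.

2

In a square planar complex each vertex has one trans partner and two cis neighbours.
Working through the distinct placements yields 2 geometric isomers: Br cis; Br trans.
Each arrangement has an internal mirror plane or centre of symmetry, so none is chiral.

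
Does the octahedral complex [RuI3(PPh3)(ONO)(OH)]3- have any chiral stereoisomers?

In an octahedral complex each vertex has one trans partner and four cis neighbours.
Working through the distinct placements yields 4 geometric isomers: I mer (3 arrangements); I fac (chiral).
One of these lacks any improper symmetry element and so occurs as an enantiomeric pair, giving 4 + 1 = 5 stereoisomers in total.

yes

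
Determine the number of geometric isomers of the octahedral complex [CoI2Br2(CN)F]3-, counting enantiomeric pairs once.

An octahedron has six vertices in three trans pairs; every non-trans pair is cis.
Working through the distinct placements yields 6 geometric isomers: I trans, Br trans; I cis, Br trans; I trans, Br cis; I cis, Br cis (3 arrangements, 2 chiral).

6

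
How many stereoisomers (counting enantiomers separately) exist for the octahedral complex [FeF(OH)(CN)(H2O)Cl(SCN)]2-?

30

An octahedron has six vertices in three trans pairs; every non-trans pair is cis.
Exhaustive case analysis gives 15 geometric isomers.
Of these, 15 lack any improper symmetry element and so occur as enantiomeric pairs, giving 15 + 15 = 30 stereoisomers in total.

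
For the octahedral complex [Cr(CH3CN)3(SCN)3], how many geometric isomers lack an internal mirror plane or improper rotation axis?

An octahedron has six vertices in three trans pairs; every non-trans pair is cis.
Working through the distinct placements yields 2 geometric isomers: CH3CN mer; CH3CN fac.
Each arrangement has an internal mirror plane or centre of symmetry, so none is chiral.

0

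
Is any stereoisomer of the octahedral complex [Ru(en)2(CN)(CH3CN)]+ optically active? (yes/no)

yes

In an octahedral complex each vertex has one trans partner and four cis neighbours.
Each en is bidentate and must span two cis positions.
Working through the distinct placements yields 2 geometric isomers: CN and CH3CN mutually trans; CN and CH3CN mutually cis (chiral).
One of these lacks any improper symmetry element and so occurs as an enantiomeric pair, giving 2 + 1 = 3 stereoisomers in total.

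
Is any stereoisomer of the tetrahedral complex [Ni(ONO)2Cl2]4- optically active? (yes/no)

Only one geometric arrangement is possible.

no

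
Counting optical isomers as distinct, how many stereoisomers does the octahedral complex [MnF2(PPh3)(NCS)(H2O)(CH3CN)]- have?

15

An octahedron has six vertices in three trans pairs; every non-trans pair is cis.
Placing the ligands in turn and identifying arrangements related by rotation or reflection leaves 9 distinct geometric isomers.
Of these, 6 lack any improper symmetry element and so occur as enantiomeric pairs, giving 9 + 6 = 15 stereoisomers in total.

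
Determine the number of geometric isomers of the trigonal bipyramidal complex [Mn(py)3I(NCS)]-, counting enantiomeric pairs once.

4

In a trigonal bipyramid the two axial positions differ from the three equatorial ones.
There are 4 geometric isomers: I axial, NCS axial; I axial, NCS equatorial; I equatorial, NCS axial; I equatorial, NCS equatorial.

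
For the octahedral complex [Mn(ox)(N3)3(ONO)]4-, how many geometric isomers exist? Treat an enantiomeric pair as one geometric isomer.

The six octahedral sites form three mutually perpendicular trans pairs.
Each ox is bidentate and must span two cis positions.
Working through the distinct placements yields 2 geometric isomers: N3 mer; N3 fac.

2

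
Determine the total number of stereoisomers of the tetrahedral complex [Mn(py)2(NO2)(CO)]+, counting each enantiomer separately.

1

All four vertices of a tetrahedron are equivalent and mutually adjacent, so cis/trans isomerism cannot arise.
Only one geometric arrangement is possible.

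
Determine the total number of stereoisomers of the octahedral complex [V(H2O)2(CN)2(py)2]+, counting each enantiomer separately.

6

The six octahedral sites form three mutually perpendicular trans pairs.
The distinct arrangements are (5 in all): H2O trans, CN trans, py trans; H2O cis, CN trans, py cis; H2O cis, CN cis, py trans; H2O cis, CN cis, py cis (chiral); H2O trans, CN cis, py cis.
One of these lacks any improper symmetry element and so occurs as an enantiomeric pair, giving 5 + 1 = 6 stereoisomers in total.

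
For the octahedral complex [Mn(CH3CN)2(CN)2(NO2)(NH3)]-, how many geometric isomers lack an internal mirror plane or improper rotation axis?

The distinct arrangements are (6 in all): CH3CN trans, CN trans; CH3CN trans, CN cis; CH3CN cis, CN cis (3 arrangements, 2 chiral); CH3CN cis, CN trans.
Of these, 2 lack any improper symmetry element and so occur as enantiomeric pairs, giving 6 + 2 = 8 stereoisomers in total.

2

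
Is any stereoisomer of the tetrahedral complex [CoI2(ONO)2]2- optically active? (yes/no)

no

In a tetrahedral complex all four positions are equivalent and every pair of ligands is adjacent — there is no cis/trans distinction.
Only one geometric arrangement is possible.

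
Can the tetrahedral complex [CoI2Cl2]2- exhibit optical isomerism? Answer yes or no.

no

All four vertices of a tetrahedron are equivalent and mutually adjacent, so cis/trans isomerism cannot arise.
Only one geometric arrangement is possible.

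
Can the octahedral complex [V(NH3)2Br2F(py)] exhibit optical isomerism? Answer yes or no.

yes

In an octahedral complex each vertex has one trans partner and four cis neighbours.
There are 6 geometric isomers: NH3 cis, Br trans; NH3 trans, Br trans; NH3 cis, Br cis (3 arrangements, 2 chiral); NH3 trans, Br cis.
Of these, 2 lack any improper symmetry element and so occur as enantiomeric pairs, giving 6 + 2 = 8 stereoisomers in total.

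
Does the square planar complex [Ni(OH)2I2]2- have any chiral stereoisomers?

There are 2 geometric isomers: OH cis; OH trans.
Each arrangement has an internal mirror plane or centre of symmetry, so none is chiral.

no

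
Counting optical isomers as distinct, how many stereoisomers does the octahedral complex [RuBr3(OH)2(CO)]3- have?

The six octahedral sites form three mutually perpendicular trans pairs.
Working through the distinct placements yields 3 geometric isomers: Br mer, OH trans; Br mer, OH cis; Br fac, OH cis.
Each arrangement has an internal mirror plane or centre of symmetry, so none is chiral.

3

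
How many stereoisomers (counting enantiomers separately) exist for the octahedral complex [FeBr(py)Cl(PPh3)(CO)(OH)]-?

An octahedron has six vertices in three trans pairs; every non-trans pair is cis.
Systematic enumeration (placing each ligand type in turn and discarding arrangements equivalent by rotation or reflection) gives 15 geometric isomers.
Of these, 15 lack any improper symmetry element and so occur as enantiomeric pairs, giving 15 + 15 = 30 stereoisomers in total.

30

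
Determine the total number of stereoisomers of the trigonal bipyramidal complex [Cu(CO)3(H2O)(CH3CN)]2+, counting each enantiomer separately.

A trigonal bipyramid has two axial and three equatorial sites, which are chemically inequivalent.
The distinct arrangements are (4 in all): H2O equatorial, CH3CN axial; H2O axial, CH3CN axial; H2O equatorial, CH3CN equatorial; H2O axial, CH3CN equatorial.
Each arrangement has an internal mirror plane or centre of symmetry, so none is chiral.

4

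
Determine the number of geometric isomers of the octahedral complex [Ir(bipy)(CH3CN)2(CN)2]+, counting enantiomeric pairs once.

3

The six octahedral sites form three mutually perpendicular trans pairs.
Each bipy is bidentate and must span two cis positions.
Working through the distinct placements yields 3 geometric isomers: CH3CN trans, CN cis; CH3CN cis, CN cis (chiral); CH3CN cis, CN trans.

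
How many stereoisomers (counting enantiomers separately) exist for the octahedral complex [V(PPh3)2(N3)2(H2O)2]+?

6

The six octahedral sites form three mutually perpendicular trans pairs.
There are 5 geometric isomers: PPh3 trans, N3 trans, H2O trans; PPh3 cis, N3 cis, H2O trans; PPh3 trans, N3 cis, H2O cis; PPh3 cis, N3 cis, H2O cis (chiral); PPh3 cis, N3 trans, H2O cis.
One of these lacks any improper symmetry element and so occurs as an enantiomeric pair, giving 5 + 1 = 6 stereoisomers in total.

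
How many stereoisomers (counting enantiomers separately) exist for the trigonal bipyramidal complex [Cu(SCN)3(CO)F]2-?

4

A trigonal bipyramid has two axial and three equatorial sites, which are chemically inequivalent.
Working through the distinct placements yields 4 geometric isomers: CO axial, F axial; CO axial, F equatorial; CO equatorial, F axial; CO equatorial, F equatorial.
Each arrangement has an internal mirror plane or centre of symmetry, so none is chiral.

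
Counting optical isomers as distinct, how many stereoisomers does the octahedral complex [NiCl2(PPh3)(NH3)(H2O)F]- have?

Placing the ligands in turn and identifying arrangements related by rotation or reflection leaves 9 distinct geometric isomers.
Of these, 6 lack any improper symmetry element and so occur as enantiomeric pairs, giving 9 + 6 = 15 stereoisomers in total.

15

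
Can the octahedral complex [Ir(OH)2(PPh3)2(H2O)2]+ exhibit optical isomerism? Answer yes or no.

There are 5 geometric isomers: OH trans, PPh3 trans, H2O trans; OH cis, PPh3 cis, H2O trans; OH cis, PPh3 trans, H2O cis; OH cis, PPh3 cis, H2O cis (chiral); OH trans, PPh3 cis, H2O cis.
One of these lacks any improper symmetry element and so occurs as an enantiomeric pair, giving 5 + 1 = 6 stereoisomers in total.

yes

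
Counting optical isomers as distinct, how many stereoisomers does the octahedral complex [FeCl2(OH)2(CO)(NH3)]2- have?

8

Systematic placement gives 6 geometric isomers: Cl cis, OH trans; Cl cis, OH cis (3 arrangements, 2 chiral); Cl trans, OH trans; Cl trans, OH cis.
Of these, 2 lack any improper symmetry element and so occur as enantiomeric pairs, giving 6 + 2 = 8 stereoisomers in total.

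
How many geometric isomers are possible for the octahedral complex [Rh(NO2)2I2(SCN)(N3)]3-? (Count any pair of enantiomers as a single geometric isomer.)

6

In an octahedral complex each vertex has one trans partner and four cis neighbours.
Working through the distinct placements yields 6 geometric isomers: NO2 cis, I trans; NO2 trans, I trans; NO2 cis, I cis (3 arrangements, 2 chiral); NO2 trans, I cis.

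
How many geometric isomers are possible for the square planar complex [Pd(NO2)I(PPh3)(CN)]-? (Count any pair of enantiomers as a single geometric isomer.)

In a square planar complex each vertex has one trans partner and two cis neighbours.
The distinct arrangements are (3 in all): (CN/NO2 trans, I/PPh3 trans); (CN/PPh3 trans, I/NO2 trans); (CN/I trans, NO2/PPh3 trans).

3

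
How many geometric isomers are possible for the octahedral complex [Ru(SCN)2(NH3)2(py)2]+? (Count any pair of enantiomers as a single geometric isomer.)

5

In an octahedral complex each vertex has one trans partner and four cis neighbours.
The distinct arrangements are (5 in all): SCN trans, NH3 trans, py trans; SCN cis, NH3 trans, py cis; SCN cis, NH3 cis, py trans; SCN cis, NH3 cis, py cis (chiral); SCN trans, NH3 cis, py cis.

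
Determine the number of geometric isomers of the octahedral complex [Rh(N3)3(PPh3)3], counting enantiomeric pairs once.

2

Systematic placement gives 2 geometric isomers: N3 mer; N3 fac.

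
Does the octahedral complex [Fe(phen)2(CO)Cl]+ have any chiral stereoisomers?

The six octahedral sites form three mutually perpendicular trans pairs.
Each phen is bidentate and must span two cis positions.
There are 2 geometric isomers: CO and Cl mutually trans; CO and Cl mutually cis (chiral).
One of these lacks any improper symmetry element and so occurs as an enantiomeric pair, giving 2 + 1 = 3 stereoisomers in total.

yes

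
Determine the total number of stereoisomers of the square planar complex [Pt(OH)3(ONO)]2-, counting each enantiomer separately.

1

In a square planar complex each vertex has one trans partner and two cis neighbours.
Only one geometric arrangement is possible.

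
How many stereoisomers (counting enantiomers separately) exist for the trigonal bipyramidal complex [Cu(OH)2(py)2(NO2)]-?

6

A trigonal bipyramid has two axial and three equatorial sites, which are chemically inequivalent.
Systematic enumeration (placing each ligand type in turn and discarding arrangements equivalent by rotation or reflection) gives 5 geometric isomers.
One of these lacks any improper symmetry element and so occurs as an enantiomeric pair, giving 5 + 1 = 6 stereoisomers in total.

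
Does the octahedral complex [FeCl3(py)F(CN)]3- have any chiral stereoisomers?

yes

The six octahedral sites form three mutually perpendicular trans pairs.
Systematic placement gives 4 geometric isomers: Cl mer (3 arrangements); Cl fac (chiral).
One of these lacks any improper symmetry element and so occurs as an enantiomeric pair, giving 4 + 1 = 5 stereoisomers in total.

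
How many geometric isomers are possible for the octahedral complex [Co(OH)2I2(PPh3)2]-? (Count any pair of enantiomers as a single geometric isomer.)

5

An octahedron has six vertices in three trans pairs; every non-trans pair is cis.
There are 5 geometric isomers: OH trans, I trans, PPh3 trans; OH cis, I trans, PPh3 cis; OH cis, I cis, PPh3 trans; OH cis, I cis, PPh3 cis (chiral); OH trans, I cis, PPh3 cis.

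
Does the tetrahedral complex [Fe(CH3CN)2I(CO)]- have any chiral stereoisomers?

In a tetrahedral complex all four positions are equivalent and every pair of ligands is adjacent — there is no cis/trans distinction.
Only one geometric arrangement is possible.

no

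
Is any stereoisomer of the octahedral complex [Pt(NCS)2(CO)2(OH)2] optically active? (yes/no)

yes

The six octahedral sites form three mutually perpendicular trans pairs.
The distinct arrangements are (5 in all): NCS trans, CO trans, OH trans; NCS cis, CO trans, OH cis; NCS cis, CO cis, OH trans; NCS cis, CO cis, OH cis (chiral); NCS trans, CO cis, OH cis.
One of these lacks any improper symmetry element and so occurs as an enantiomeric pair, giving 5 + 1 = 6 stereoisomers in total.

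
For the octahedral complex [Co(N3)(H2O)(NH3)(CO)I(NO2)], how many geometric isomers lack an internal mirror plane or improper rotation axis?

Placing the ligands in turn and identifying arrangements related by rotation or reflection leaves 15 distinct geometric isomers.
Of these, 15 lack any improper symmetry element and so occur as enantiomeric pairs, giving 15 + 15 = 30 stereoisomers in total.

15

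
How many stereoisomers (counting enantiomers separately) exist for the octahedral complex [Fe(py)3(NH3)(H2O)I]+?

In an octahedral complex each vertex has one trans partner and four cis neighbours.
The distinct arrangements are (4 in all): py mer (3 arrangements); py fac (chiral).
One of these lacks any improper symmetry element and so occurs as an enantiomeric pair, giving 4 + 1 = 5 stereoisomers in total.

5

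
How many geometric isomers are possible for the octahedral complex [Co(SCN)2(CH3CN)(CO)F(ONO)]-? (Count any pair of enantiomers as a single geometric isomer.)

9

An octahedron has six vertices in three trans pairs; every non-trans pair is cis.
Exhaustive case analysis gives 9 geometric isomers.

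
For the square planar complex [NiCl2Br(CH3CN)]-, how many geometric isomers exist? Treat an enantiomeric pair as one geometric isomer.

A square has two trans pairs of vertices; adjacent vertices are cis.
The distinct arrangements are (2 in all): Cl cis; Cl trans.

2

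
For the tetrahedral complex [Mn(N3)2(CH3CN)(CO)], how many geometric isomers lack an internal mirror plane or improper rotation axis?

0

In a tetrahedral complex all four positions are equivalent and every pair of ligands is adjacent — there is no cis/trans distinction.
Only one geometric arrangement is possible.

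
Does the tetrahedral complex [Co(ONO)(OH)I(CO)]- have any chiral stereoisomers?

yes

All four vertices of a tetrahedron are equivalent and mutually adjacent, so cis/trans isomerism cannot arise.
Only one geometric arrangement is possible; it has no improper symmetry element, so it exists as a pair of enantiomers (2 stereoisomers).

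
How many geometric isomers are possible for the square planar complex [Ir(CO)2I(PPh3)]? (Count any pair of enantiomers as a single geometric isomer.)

2

The distinct arrangements are (2 in all): CO cis; CO trans.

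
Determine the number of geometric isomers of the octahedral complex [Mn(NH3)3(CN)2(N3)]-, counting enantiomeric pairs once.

3

In an octahedral complex each vertex has one trans partner and four cis neighbours.
Working through the distinct placements yields 3 geometric isomers: NH3 mer, CN trans; NH3 mer, CN cis; NH3 fac, CN cis.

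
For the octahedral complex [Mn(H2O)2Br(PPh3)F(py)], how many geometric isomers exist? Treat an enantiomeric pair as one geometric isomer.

9

The six octahedral sites form three mutually perpendicular trans pairs.
Exhaustive case analysis gives 9 geometric isomers.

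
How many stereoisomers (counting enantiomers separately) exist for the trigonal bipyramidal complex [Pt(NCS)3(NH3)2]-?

In a trigonal bipyramid the two axial positions differ from the three equatorial ones.
Working through the distinct placements yields 3 geometric isomers: NH3 both equatorial; NH3 one axial, one equatorial; NH3 both axial.
Each arrangement has an internal mirror plane or centre of symmetry, so none is chiral.

3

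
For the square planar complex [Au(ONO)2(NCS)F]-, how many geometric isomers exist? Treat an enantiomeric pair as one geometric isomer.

In a square planar complex each vertex has one trans partner and two cis neighbours.
Working through the distinct placements yields 2 geometric isomers: ONO cis; ONO trans.

2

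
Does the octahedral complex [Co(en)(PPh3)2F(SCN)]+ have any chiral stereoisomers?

In an octahedral complex each vertex has one trans partner and four cis neighbours.
Each en is bidentate and must span two cis positions.
There are 4 geometric isomers: PPh3 cis (3 arrangements, 2 chiral); PPh3 trans.
Of these, 2 lack any improper symmetry element and so occur as enantiomeric pairs, giving 4 + 2 = 6 stereoisomers in total.

yes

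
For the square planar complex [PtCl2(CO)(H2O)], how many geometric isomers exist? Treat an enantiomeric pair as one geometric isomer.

There are 2 geometric isomers: Cl cis; Cl trans.

2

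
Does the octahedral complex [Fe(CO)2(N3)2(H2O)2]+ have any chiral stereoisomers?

yes

The six octahedral sites form three mutually perpendicular trans pairs.
Systematic placement gives 5 geometric isomers: CO trans, N3 trans, H2O trans; CO trans, N3 cis, H2O cis; CO cis, N3 trans, H2O cis; CO cis, N3 cis, H2O cis (chiral); CO cis, N3 cis, H2O trans.
One of these lacks any improper symmetry element and so occurs as an enantiomeric pair, giving 5 + 1 = 6 stereoisomers in total.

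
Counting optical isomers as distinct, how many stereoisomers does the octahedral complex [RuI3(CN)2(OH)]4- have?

The six octahedral sites form three mutually perpendicular trans pairs.
Working through the distinct placements yields 3 geometric isomers: I mer, CN trans; I fac, CN cis; I mer, CN cis.
Each arrangement has an internal mirror plane or centre of symmetry, so none is chiral.

3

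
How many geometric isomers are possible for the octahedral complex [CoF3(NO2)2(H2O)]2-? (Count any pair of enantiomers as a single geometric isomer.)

3

An octahedron has six vertices in three trans pairs; every non-trans pair is cis.
Systematic placement gives 3 geometric isomers: F mer, NO2 trans; F mer, NO2 cis; F fac, NO2 cis.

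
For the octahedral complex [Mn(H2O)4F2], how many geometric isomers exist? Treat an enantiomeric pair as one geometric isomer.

The six octahedral sites form three mutually perpendicular trans pairs.
Working through the distinct placements yields 2 geometric isomers: F trans; F cis.

2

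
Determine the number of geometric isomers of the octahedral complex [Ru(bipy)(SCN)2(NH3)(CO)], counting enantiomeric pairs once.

The six octahedral sites form three mutually perpendicular trans pairs.
Each bipy is bidentate and must span two cis positions.
The distinct arrangements are (4 in all): SCN cis (3 arrangements, 2 chiral); SCN trans.

4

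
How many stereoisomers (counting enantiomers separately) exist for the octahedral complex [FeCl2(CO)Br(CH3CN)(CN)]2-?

15

Exhaustive case analysis gives 9 geometric isomers.
Of these, 6 lack any improper symmetry element and so occur as enantiomeric pairs, giving 9 + 6 = 15 stereoisomers in total.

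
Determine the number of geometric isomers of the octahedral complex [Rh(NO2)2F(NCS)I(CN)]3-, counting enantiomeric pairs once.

9

In an octahedral complex each vertex has one trans partner and four cis neighbours.
Systematic enumeration (placing each ligand type in turn and discarding arrangements equivalent by rotation or reflection) gives 9 geometric isomers.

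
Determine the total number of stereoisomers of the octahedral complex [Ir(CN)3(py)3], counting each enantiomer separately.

2

Working through the distinct placements yields 2 geometric isomers: CN mer; CN fac.
Each arrangement has an internal mirror plane or centre of symmetry, so none is chiral.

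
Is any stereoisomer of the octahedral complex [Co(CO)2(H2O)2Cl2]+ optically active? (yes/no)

Working through the distinct placements yields 5 geometric isomers: CO trans, H2O trans, Cl trans; CO trans, H2O cis, Cl cis; CO cis, H2O trans, Cl cis; CO cis, H2O cis, Cl cis (chiral); CO cis, H2O cis, Cl trans.
One of these lacks any improper symmetry element and so occurs as an enantiomeric pair, giving 5 + 1 = 6 stereoisomers in total.

yes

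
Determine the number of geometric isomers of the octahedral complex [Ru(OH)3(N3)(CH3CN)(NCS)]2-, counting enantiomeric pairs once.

4

An octahedron has six vertices in three trans pairs; every non-trans pair is cis.
The distinct arrangements are (4 in all): OH mer (3 arrangements); OH fac (chiral).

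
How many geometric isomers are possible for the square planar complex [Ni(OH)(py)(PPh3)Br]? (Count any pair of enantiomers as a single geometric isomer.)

A square has two trans pairs of vertices; adjacent vertices are cis.
Systematic placement gives 3 geometric isomers: (Br/PPh3 trans, OH/py trans); (Br/py trans, OH/PPh3 trans); (Br/OH trans, PPh3/py trans).

3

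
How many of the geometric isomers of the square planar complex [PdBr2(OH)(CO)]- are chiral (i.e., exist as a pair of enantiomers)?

A square has two trans pairs of vertices; adjacent vertices are cis.
The distinct arrangements are (2 in all): Br cis; Br trans.
Each arrangement has an internal mirror plane or centre of symmetry, so none is chiral.

0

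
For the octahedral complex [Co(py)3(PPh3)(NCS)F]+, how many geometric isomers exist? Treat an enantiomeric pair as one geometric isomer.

There are 4 geometric isomers: py mer (3 arrangements); py fac (chiral).

4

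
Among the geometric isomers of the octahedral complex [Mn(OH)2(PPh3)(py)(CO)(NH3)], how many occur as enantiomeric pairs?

6

An octahedron has six vertices in three trans pairs; every non-trans pair is cis.
Systematic enumeration (placing each ligand type in turn and discarding arrangements equivalent by rotation or reflection) gives 9 geometric isomers.
Of these, 6 lack any improper symmetry element and so occur as enantiomeric pairs, giving 9 + 6 = 15 stereoisomers in total.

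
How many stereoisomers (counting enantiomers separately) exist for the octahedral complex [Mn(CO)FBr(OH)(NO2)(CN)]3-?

An octahedron has six vertices in three trans pairs; every non-trans pair is cis.
Placing the ligands in turn and identifying arrangements related by rotation or reflection leaves 15 distinct geometric isomers.
Of these, 15 lack any improper symmetry element and so occur as enantiomeric pairs, giving 15 + 15 = 30 stereoisomers in total.

30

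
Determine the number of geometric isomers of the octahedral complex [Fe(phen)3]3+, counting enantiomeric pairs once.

An octahedron has six vertices in three trans pairs; every non-trans pair is cis.
Each phen is bidentate and must span two cis positions.
Only one geometric arrangement is possible; it has no improper symmetry element, so it exists as a pair of enantiomers (2 stereoisomers).

1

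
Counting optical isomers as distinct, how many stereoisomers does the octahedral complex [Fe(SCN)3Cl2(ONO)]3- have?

Systematic placement gives 3 geometric isomers: SCN mer, Cl trans; SCN mer, Cl cis; SCN fac, Cl cis.
Each arrangement has an internal mirror plane or centre of symmetry, so none is chiral.

3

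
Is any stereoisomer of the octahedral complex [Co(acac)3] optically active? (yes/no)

In an octahedral complex each vertex has one trans partner and four cis neighbours.
Each acac is bidentate and must span two cis positions.
Only one geometric arrangement is possible; it has no improper symmetry element, so it exists as a pair of enantiomers (2 stereoisomers).

yes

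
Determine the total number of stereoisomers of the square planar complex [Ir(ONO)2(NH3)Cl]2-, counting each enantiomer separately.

In a square planar complex each vertex has one trans partner and two cis neighbours.
Working through the distinct placements yields 2 geometric isomers: ONO cis; ONO trans.
Each arrangement has an internal mirror plane or centre of symmetry, so none is chiral.

2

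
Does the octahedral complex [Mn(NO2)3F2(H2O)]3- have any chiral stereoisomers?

no

In an octahedral complex each vertex has one trans partner and four cis neighbours.
Working through the distinct placements yields 3 geometric isomers: NO2 mer, F trans; NO2 mer, F cis; NO2 fac, F cis.
Each arrangement has an internal mirror plane or centre of symmetry, so none is chiral.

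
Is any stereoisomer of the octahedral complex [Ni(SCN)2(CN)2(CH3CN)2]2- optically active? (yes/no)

yes

In an octahedral complex each vertex has one trans partner and four cis neighbours.
There are 5 geometric isomers: SCN trans, CN trans, CH3CN trans; SCN cis, CN cis, CH3CN trans; SCN trans, CN cis, CH3CN cis; SCN cis, CN cis, CH3CN cis (chiral); SCN cis, CN trans, CH3CN cis.
One of these lacks any improper symmetry element and so occurs as an enantiomeric pair, giving 5 + 1 = 6 stereoisomers in total.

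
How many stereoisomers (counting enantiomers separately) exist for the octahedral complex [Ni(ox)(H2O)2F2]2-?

An octahedron has six vertices in three trans pairs; every non-trans pair is cis.
Each ox is bidentate and must span two cis positions.
Working through the distinct placements yields 3 geometric isomers: H2O cis, F trans; H2O cis, F cis (chiral); H2O trans, F cis.
One of these lacks any improper symmetry element and so occurs as an enantiomeric pair, giving 3 + 1 = 4 stereoisomers in total.

4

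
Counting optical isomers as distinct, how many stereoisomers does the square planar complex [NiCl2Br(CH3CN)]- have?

In a square planar complex each vertex has one trans partner and two cis neighbours.
Systematic placement gives 2 geometric isomers: Cl cis; Cl trans.
Each arrangement has an internal mirror plane or centre of symmetry, so none is chiral.

2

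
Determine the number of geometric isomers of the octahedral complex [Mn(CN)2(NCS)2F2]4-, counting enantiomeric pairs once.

There are 5 geometric isomers: CN trans, NCS trans, F trans; CN trans, NCS cis, F cis; CN cis, NCS trans, F cis; CN cis, NCS cis, F cis (chiral); CN cis, NCS cis, F trans.

5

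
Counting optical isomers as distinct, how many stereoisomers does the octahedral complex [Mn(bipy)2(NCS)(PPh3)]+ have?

An octahedron has six vertices in three trans pairs; every non-trans pair is cis.
Each bipy is bidentate and must span two cis positions.
The distinct arrangements are (2 in all): NCS and PPh3 mutually trans; NCS and PPh3 mutually cis (chiral).
One of these lacks any improper symmetry element and so occurs as an enantiomeric pair, giving 2 + 1 = 3 stereoisomers in total.

3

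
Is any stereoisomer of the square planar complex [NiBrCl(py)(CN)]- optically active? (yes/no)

no

Working through the distinct placements yields 3 geometric isomers: (Br/Cl trans, CN/py trans); (Br/py trans, CN/Cl trans); (Br/CN trans, Cl/py trans).
Each arrangement has an internal mirror plane or centre of symmetry, so none is chiral.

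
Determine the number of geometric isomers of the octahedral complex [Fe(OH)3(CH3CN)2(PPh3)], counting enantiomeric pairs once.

3

In an octahedral complex each vertex has one trans partner and four cis neighbours.
Systematic placement gives 3 geometric isomers: OH mer, CH3CN trans; OH fac, CH3CN cis; OH mer, CH3CN cis.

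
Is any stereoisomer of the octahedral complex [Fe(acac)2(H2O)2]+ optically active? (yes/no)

An octahedron has six vertices in three trans pairs; every non-trans pair is cis.
Each acac is bidentate and must span two cis positions.
Working through the distinct placements yields 2 geometric isomers: H2O trans; H2O cis (chiral).
One of these lacks any improper symmetry element and so occurs as an enantiomeric pair, giving 2 + 1 = 3 stereoisomers in total.

yes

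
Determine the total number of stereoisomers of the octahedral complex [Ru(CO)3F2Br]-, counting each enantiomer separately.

3

The six octahedral sites form three mutually perpendicular trans pairs.
Working through the distinct placements yields 3 geometric isomers: CO mer, F trans; CO fac, F cis; CO mer, F cis.
Each arrangement has an internal mirror plane or centre of symmetry, so none is chiral.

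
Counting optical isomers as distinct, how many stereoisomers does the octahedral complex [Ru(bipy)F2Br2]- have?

Each bipy is bidentate and must span two cis positions.
There are 3 geometric isomers: F cis, Br trans; F cis, Br cis (chiral); F trans, Br cis.
One of these lacks any improper symmetry element and so occurs as an enantiomeric pair, giving 3 + 1 = 4 stereoisomers in total.

4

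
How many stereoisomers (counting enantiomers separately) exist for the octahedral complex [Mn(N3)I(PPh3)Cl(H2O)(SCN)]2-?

30

The six octahedral sites form three mutually perpendicular trans pairs.
Placing the ligands in turn and identifying arrangements related by rotation or reflection leaves 15 distinct geometric isomers.
Of these, 15 lack any improper symmetry element and so occur as enantiomeric pairs, giving 15 + 15 = 30 stereoisomers in total.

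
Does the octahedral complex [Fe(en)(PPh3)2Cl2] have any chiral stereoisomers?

yes

In an octahedral complex each vertex has one trans partner and four cis neighbours.
Each en is bidentate and must span two cis positions.
Systematic placement gives 3 geometric isomers: PPh3 cis, Cl trans; PPh3 cis, Cl cis (chiral); PPh3 trans, Cl cis.
One of these lacks any improper symmetry element and so occurs as an enantiomeric pair, giving 3 + 1 = 4 stereoisomers in total.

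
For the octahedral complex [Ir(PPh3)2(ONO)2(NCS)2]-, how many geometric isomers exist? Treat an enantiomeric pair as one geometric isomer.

5

An octahedron has six vertices in three trans pairs; every non-trans pair is cis.
The distinct arrangements are (5 in all): PPh3 trans, ONO trans, NCS trans; PPh3 cis, ONO cis, NCS trans; PPh3 trans, ONO cis, NCS cis; PPh3 cis, ONO cis, NCS cis (chiral); PPh3 cis, ONO trans, NCS cis.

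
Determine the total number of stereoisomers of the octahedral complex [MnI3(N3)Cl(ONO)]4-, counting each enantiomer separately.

The six octahedral sites form three mutually perpendicular trans pairs.
The distinct arrangements are (4 in all): I mer (3 arrangements); I fac (chiral).
One of these lacks any improper symmetry element and so occurs as an enantiomeric pair, giving 4 + 1 = 5 stereoisomers in total.

5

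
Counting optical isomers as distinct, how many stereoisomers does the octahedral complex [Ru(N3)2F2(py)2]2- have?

6

The six octahedral sites form three mutually perpendicular trans pairs.
Systematic placement gives 5 geometric isomers: N3 trans, F trans, py trans; N3 cis, F trans, py cis; N3 cis, F cis, py trans; N3 cis, F cis, py cis (chiral); N3 trans, F cis, py cis.
One of these lacks any improper symmetry element and so occurs as an enantiomeric pair, giving 5 + 1 = 6 stereoisomers in total.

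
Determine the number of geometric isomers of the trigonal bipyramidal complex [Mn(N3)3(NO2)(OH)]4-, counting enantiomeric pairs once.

In a trigonal bipyramid the two axial positions differ from the three equatorial ones.
The distinct arrangements are (4 in all): NO2 equatorial, OH equatorial; NO2 axial, OH equatorial; NO2 equatorial, OH axial; NO2 axial, OH axial.

4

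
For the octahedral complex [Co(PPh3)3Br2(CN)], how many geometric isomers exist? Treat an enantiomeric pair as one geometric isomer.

3

The six octahedral sites form three mutually perpendicular trans pairs.
Working through the distinct placements yields 3 geometric isomers: PPh3 mer, Br trans; PPh3 mer, Br cis; PPh3 fac, Br cis.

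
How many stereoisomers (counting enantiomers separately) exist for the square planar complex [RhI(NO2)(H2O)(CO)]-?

A square has two trans pairs of vertices; adjacent vertices are cis.
The distinct arrangements are (3 in all): (CO/I trans, H2O/NO2 trans); (CO/NO2 trans, H2O/I trans); (CO/H2O trans, I/NO2 trans).
Each arrangement has an internal mirror plane or centre of symmetry, so none is chiral.

3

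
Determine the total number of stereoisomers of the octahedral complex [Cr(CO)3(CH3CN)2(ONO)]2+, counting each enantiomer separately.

3

There are 3 geometric isomers: CO mer, CH3CN trans; CO fac, CH3CN cis; CO mer, CH3CN cis.
Each arrangement has an internal mirror plane or centre of symmetry, so none is chiral.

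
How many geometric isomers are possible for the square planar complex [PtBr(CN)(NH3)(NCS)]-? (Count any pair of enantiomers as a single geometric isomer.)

A square has two trans pairs of vertices; adjacent vertices are cis.
There are 3 geometric isomers: (Br/NCS trans, CN/NH3 trans); (Br/NH3 trans, CN/NCS trans); (Br/CN trans, NCS/NH3 trans).

3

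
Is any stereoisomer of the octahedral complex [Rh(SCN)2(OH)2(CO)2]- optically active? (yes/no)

In an octahedral complex each vertex has one trans partner and four cis neighbours.
Working through the distinct placements yields 5 geometric isomers: SCN trans, OH trans, CO trans; SCN cis, OH cis, CO trans; SCN trans, OH cis, CO cis; SCN cis, OH cis, CO cis (chiral); SCN cis, OH trans, CO cis.
One of these lacks any improper symmetry element and so occurs as an enantiomeric pair, giving 5 + 1 = 6 stereoisomers in total.

yes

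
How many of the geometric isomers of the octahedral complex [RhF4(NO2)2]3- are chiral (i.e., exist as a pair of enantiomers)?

0

In an octahedral complex each vertex has one trans partner and four cis neighbours.
There are 2 geometric isomers: NO2 trans; NO2 cis.
Each arrangement has an internal mirror plane or centre of symmetry, so none is chiral.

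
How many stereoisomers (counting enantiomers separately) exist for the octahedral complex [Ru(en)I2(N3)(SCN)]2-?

The six octahedral sites form three mutually perpendicular trans pairs.
Each en is bidentate and must span two cis positions.
There are 4 geometric isomers: I trans; I cis (3 arrangements, 2 chiral).
Of these, 2 lack any improper symmetry element and so occur as enantiomeric pairs, giving 4 + 2 = 6 stereoisomers in total.

6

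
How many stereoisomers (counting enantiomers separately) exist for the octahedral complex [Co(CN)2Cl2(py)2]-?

In an octahedral complex each vertex has one trans partner and four cis neighbours.
There are 5 geometric isomers: CN trans, Cl trans, py trans; CN trans, Cl cis, py cis; CN cis, Cl cis, py trans; CN cis, Cl cis, py cis (chiral); CN cis, Cl trans, py cis.
One of these lacks any improper symmetry element and so occurs as an enantiomeric pair, giving 5 + 1 = 6 stereoisomers in total.

6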